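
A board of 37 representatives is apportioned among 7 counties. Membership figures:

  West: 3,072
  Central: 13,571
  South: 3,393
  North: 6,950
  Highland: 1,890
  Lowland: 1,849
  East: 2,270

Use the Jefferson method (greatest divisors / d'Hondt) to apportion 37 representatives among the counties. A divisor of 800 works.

West: 3, Central: 16, South: 4, North: 8, Highland: 2, Lowland: 2, East: 2

With modified divisor 800: modified quotas West 3.840, Central 16.964, South 4.241, North 8.688, Highland 2.362, Lowland 2.311, East 2.837.
Rounding down: West 3, Central 16, South 4, North 8, Highland 2, Lowland 2, East 2 (total 37).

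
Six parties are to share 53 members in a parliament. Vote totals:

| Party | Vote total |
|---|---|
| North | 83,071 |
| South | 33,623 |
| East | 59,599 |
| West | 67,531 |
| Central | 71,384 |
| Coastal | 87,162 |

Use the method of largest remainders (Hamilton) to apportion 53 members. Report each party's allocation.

Total 402370; standard divisor 402370/53 ≈ 7591.887.
Standard quotas: North 10.9421, South 4.4288, East 7.8504, West 8.8952, Central 9.4027, Coastal 11.4809.
Lower quotas: North 10, South 4, East 7, West 8, Central 9, Coastal 11 (sum 49, leaving 4 seats).
Remainders in descending order: North 0.9421, West 0.8952, East 0.8504, Coastal 0.4809, South 0.4288, Central 0.4027.
The surplus seats go to North, West, East, Coastal.

North=11, South=4, East=8, West=9, Central=9, Coastal=12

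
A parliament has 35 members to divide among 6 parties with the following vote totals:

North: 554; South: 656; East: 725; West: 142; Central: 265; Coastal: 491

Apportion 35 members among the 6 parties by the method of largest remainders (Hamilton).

Standard divisor: 2833 ÷ 35 ≈ 80.943.
Standard quotas: North 6.844, South 8.104, East 8.957, West 1.754, Central 3.274, Coastal 6.066.
Lower quotas: North 6, South 8, East 8, West 1, Central 3, Coastal 6 (sum 32, leaving 3 seats).
Remainders in descending order: East 0.957, North 0.844, West 0.754, Central 0.274, South 0.104, Coastal 0.066.
The surplus seats go to East, North, West.

North 7, South 8, East 9, West 2, Central 3, Coastal 6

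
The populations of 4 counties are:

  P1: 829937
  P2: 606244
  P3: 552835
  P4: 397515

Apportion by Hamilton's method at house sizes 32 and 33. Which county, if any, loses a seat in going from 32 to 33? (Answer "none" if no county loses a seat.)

At 32 seats: P1 11, P2 8, P3 8, P4 5.
At 33 seats: P1 11, P2 8, P3 8, P4 6.
No county's allocation decreased.

none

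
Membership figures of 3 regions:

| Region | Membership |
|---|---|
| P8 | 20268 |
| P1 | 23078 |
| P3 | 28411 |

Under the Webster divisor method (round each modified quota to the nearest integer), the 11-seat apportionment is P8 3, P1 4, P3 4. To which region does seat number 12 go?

Priority for the next seat is population ÷ (current seats + 0.5).
Priorities: P8 5790.857, P1 5128.444, P3 6313.556.
Highest priority: P3.

P3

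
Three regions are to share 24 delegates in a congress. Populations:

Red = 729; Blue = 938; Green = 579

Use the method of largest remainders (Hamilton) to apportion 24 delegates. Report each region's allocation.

The standard divisor is 2246/24 ≈ 93.583.
Standard quotas: Red 7.790, Blue 10.023, Green 6.187.
Lower quotas: Red 7, Blue 10, Green 6 (sum 23, leaving 1 seat).
Remainders in descending order: Red 0.790, Green 0.187, Blue 0.023.
The surplus seat goes to Red.

Red 8, Blue 10, Green 6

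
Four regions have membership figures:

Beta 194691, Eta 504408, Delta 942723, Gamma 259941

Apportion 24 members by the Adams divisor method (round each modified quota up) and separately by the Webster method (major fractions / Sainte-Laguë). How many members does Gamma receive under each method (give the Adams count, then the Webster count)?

4 and 3

Adams: Beta 3, Eta 6, Delta 11, Gamma 4.
Webster: Beta 3, Eta 6, Delta 12, Gamma 3.
Gamma gets 4 under Adams and 3 under Webster.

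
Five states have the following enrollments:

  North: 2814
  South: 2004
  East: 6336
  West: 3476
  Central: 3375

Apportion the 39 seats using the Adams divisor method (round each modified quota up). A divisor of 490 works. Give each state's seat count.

With modified divisor 490: modified quotas North 5.743, South 4.090, East 12.931, West 7.094, Central 6.888.
Rounding up: North 6, South 5, East 13, West 8, Central 7 (total 39).

North=6, South=5, East=13, West=8, Central=7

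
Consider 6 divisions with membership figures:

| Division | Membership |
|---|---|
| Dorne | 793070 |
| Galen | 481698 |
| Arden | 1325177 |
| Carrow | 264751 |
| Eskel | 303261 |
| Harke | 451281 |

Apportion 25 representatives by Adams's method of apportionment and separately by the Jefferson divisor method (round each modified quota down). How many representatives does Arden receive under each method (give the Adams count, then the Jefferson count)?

9 and 10

Adams: Dorne 5, Galen 4, Arden 9, Carrow 2, Eskel 2, Harke 3.
Jefferson: Dorne 5, Galen 3, Arden 10, Carrow 2, Eskel 2, Harke 3.
Arden gets 9 under Adams and 10 under Jefferson.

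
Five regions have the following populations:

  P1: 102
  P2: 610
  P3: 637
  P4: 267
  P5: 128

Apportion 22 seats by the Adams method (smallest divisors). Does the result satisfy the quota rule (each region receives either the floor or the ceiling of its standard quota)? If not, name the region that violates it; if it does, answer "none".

Standard quotas: P1 1.287, P2 7.695, P3 8.036, P4 3.368, P5 1.615.
Adams allocation: P1 2, P2 7, P3 8, P4 3, P5 2.
Every allocation lies between the lower and upper quota.

none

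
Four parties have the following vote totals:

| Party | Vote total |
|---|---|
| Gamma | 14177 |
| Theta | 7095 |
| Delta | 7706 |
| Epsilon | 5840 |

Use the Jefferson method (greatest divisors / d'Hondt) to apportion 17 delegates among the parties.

Gamma 7; Theta 3; Delta 4; Epsilon 3

Standard divisor 34818/17 ≈ 2048.118; standard quotas: Gamma 6.922, Theta 3.464, Delta 3.762, Epsilon 2.851.
Rounding down gives 6, 3, 3, 2 = 14 seats, so the divisor must be adjusted.
With modified divisor 1900: modified quotas Gamma 7.462, Theta 3.734, Delta 4.056, Epsilon 3.074.
Rounding down: Gamma 7, Theta 3, Delta 4, Epsilon 3 (total 17).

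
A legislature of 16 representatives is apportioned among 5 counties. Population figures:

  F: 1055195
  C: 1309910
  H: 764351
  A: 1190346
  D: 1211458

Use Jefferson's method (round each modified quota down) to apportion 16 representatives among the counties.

Standard divisor 5531260/16 ≈ 345703.75; standard quotas: F 3.052, C 3.789, H 2.211, A 3.443, D 3.504.
Rounding down gives 3, 3, 2, 3, 3 = 14 seats, so the divisor must be adjusted.
With modified divisor 300200: modified quotas F 3.515, C 4.363, H 2.546, A 3.965, D 4.036.
Rounding down: F 3, C 4, H 2, A 3, D 4 (total 16).

F=3, C=4, H=2, A=3, D=4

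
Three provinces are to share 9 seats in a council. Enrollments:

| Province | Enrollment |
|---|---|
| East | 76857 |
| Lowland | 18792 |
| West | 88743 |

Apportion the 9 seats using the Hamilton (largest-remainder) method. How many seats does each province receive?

The standard divisor is 184392/9 = 20488.
Standard quotas: East 3.7513, Lowland 0.9172, West 4.3315.
Lower quotas: East 3, Lowland 0, West 4 (sum 7, leaving 2 seats).
Remainders in descending order: Lowland 0.9172, East 0.7513, West 0.3315.
The surplus seats go to Lowland, East.

East 4; Lowland 1; West 4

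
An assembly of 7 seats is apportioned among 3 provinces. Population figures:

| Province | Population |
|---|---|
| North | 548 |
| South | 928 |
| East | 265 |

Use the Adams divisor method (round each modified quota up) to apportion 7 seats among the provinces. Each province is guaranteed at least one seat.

Standard divisor 1741/7 ≈ 248.714; standard quotas: North 2.203, South 3.731, East 1.065.
Rounding up gives 3, 4, 2 = 9 seats, so the divisor must be adjusted.
With modified divisor 300: modified quotas North 1.827, South 3.093, East 0.883.
Rounding up: North 2, South 4, East 1 (total 7).

North 2, South 4, East 1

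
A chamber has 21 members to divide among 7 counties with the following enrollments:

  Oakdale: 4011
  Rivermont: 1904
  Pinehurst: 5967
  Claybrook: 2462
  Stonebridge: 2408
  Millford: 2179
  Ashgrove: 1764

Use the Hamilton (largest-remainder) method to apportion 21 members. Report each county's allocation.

Oakdale=4, Rivermont=2, Pinehurst=6, Claybrook=3, Stonebridge=2, Millford=2, Ashgrove=2

Standard divisor: 20695 ÷ 21 ≈ 985.476.
Standard quotas: Oakdale 4.0701, Rivermont 1.9321, Pinehurst 6.0549, Claybrook 2.4983, Stonebridge 2.4435, Millford 2.2111, Ashgrove 1.7900.
Lower quotas: Oakdale 4, Rivermont 1, Pinehurst 6, Claybrook 2, Stonebridge 2, Millford 2, Ashgrove 1 (sum 18, leaving 3 seats).
Remainders in descending order: Rivermont 0.9321, Ashgrove 0.7900, Claybrook 0.4983, Stonebridge 0.4435, Millford 0.2111, Oakdale 0.0701, Pinehurst 0.0549.
Largest remainders: Rivermont, Ashgrove, Claybrook receive the extra seats.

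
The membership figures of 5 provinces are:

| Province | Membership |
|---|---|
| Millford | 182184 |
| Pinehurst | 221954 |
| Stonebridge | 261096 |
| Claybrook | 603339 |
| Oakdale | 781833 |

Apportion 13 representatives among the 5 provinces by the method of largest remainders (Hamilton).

The standard divisor is 2050406/13 ≈ 157723.538.
Standard quotas: Millford 1.1551, Pinehurst 1.4072, Stonebridge 1.6554, Claybrook 3.8253, Oakdale 4.9570.
Lower quotas: Millford 1, Pinehurst 1, Stonebridge 1, Claybrook 3, Oakdale 4 (sum 10, leaving 3 seats).
Remainders in descending order: Oakdale 0.9570, Claybrook 0.8253, Stonebridge 0.6554, Pinehurst 0.4072, Millford 0.1551.
The surplus seats go to Oakdale, Claybrook, Stonebridge.

Millford=1, Pinehurst=1, Stonebridge=2, Claybrook=4, Oakdale=5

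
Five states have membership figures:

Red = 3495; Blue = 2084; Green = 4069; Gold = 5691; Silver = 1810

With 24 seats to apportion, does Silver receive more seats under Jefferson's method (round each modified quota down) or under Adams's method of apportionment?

Adams

Jefferson: Red 5, Blue 3, Green 6, Gold 8, Silver 2.
Adams: Red 5, Blue 3, Green 6, Gold 7, Silver 3.
Silver gets 2 under Jefferson and 3 under Adams.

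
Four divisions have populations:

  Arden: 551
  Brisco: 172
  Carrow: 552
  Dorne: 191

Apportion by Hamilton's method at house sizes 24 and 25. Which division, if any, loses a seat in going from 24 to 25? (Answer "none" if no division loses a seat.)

none

At 24 seats: Arden 9, Brisco 3, Carrow 9, Dorne 3.
At 25 seats: Arden 9, Brisco 3, Carrow 10, Dorne 3.
No division's allocation decreased.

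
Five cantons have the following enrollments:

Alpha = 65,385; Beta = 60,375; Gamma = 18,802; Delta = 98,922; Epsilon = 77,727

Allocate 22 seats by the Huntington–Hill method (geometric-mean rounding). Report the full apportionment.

With divisor 14406: modified quotas Alpha 4.539, Beta 4.191, Gamma 1.305, Delta 6.867, Epsilon 5.395.
Geometric-mean thresholds: Alpha √(4·5)=4.472, Beta √(4·5)=4.472, Gamma √(1·2)=1.414, Delta √(6·7)=6.481, Epsilon √(5·6)=5.477.
Each quota rounded against its threshold gives Alpha 5, Beta 4, Gamma 1, Delta 7, Epsilon 5 (total 22).

Alpha: 5; Beta: 4; Gamma: 1; Delta: 7; Epsilon: 5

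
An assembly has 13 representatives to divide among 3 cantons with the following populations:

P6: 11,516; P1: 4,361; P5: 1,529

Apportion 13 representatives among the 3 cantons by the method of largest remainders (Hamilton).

Standard divisor: 17406 ÷ 13 ≈ 1338.923.
Standard quotas: P6 8.6009, P1 3.2571, P5 1.1420.
Lower quotas: P6 8, P1 3, P5 1 (sum 12, leaving 1 seat).
Remainders in descending order: P6 0.6009, P1 0.2571, P5 0.1420.
Largest remainder: P6 receives the extra seat.

P6 9, P1 3, P5 1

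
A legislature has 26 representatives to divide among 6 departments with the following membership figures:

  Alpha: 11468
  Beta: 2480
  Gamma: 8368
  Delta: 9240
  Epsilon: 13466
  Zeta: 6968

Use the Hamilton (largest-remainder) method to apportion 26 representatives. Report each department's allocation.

Alpha 6, Beta 1, Gamma 4, Delta 5, Epsilon 7, Zeta 3

Total 51990; standard divisor 51990/26 ≈ 1999.615.
Standard quotas: Alpha 5.7351, Beta 1.2402, Gamma 4.1848, Delta 4.6209, Epsilon 6.7343, Zeta 3.4847.
Lower quotas: Alpha 5, Beta 1, Gamma 4, Delta 4, Epsilon 6, Zeta 3 (sum 23, leaving 3 seats).
Remainders in descending order: Alpha 0.7351, Epsilon 0.7343, Delta 0.6209, Zeta 0.4847, Beta 0.2402, Gamma 0.1848.
The surplus seats go to Alpha, Epsilon, Delta.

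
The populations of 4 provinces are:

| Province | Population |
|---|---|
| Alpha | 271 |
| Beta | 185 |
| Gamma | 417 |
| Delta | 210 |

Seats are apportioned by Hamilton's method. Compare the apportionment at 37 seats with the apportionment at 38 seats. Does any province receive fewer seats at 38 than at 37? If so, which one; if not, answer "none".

At 37 seats: Alpha 9, Beta 7, Gamma 14, Delta 7.
At 38 seats: Alpha 10, Beta 6, Gamma 15, Delta 7.
Beta drops from 7 to 6.

Beta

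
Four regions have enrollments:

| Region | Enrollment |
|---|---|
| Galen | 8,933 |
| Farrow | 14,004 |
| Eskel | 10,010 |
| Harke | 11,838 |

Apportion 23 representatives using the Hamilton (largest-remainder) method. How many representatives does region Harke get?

The standard divisor is 44785/23 ≈ 1947.174.
Standard quotas: Galen 4.5877, Farrow 7.1920, Eskel 5.1408, Harke 6.0796.
Lower quotas: Galen 4, Farrow 7, Eskel 5, Harke 6 (sum 22, leaving 1 seat).
Remainders in descending order: Galen 0.5877, Farrow 0.1920, Eskel 0.1408, Harke 0.0796.
The surplus seat goes to Galen.
Harke receives 6.

6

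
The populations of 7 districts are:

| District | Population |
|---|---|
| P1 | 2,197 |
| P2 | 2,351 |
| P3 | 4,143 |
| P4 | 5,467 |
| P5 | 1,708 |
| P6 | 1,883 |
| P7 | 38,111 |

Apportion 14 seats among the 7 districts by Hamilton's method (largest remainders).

P1 1, P2 1, P3 1, P4 1, P5 0, P6 0, P7 10

Standard divisor: 55860 ÷ 14 = 3990.
Standard quotas: P1 0.5506, P2 0.5892, P3 1.0383, P4 1.3702, P5 0.4281, P6 0.4719, P7 9.5516.
Lower quotas: P1 0, P2 0, P3 1, P4 1, P5 0, P6 0, P7 9 (sum 11, leaving 3 seats).
Remainders in descending order: P2 0.5892, P7 0.5516, P1 0.5506, P6 0.4719, P5 0.4281, P4 0.3702, P3 0.0383.
Largest remainders: P2, P7, P1 receive the extra seats.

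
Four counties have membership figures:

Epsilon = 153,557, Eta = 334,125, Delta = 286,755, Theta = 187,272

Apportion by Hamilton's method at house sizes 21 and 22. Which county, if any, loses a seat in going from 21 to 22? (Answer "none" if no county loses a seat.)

Epsilon

At 21 seats: Epsilon 4, Eta 7, Delta 6, Theta 4.
At 22 seats: Epsilon 3, Eta 8, Delta 7, Theta 4.
Epsilon drops from 4 to 3.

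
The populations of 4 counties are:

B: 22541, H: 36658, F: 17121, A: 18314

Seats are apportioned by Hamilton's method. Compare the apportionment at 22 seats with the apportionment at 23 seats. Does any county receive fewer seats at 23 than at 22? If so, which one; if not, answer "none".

At 22 seats: B 5, H 9, F 4, A 4.
At 23 seats: B 6, H 9, F 4, A 4.
No county's allocation decreased.

none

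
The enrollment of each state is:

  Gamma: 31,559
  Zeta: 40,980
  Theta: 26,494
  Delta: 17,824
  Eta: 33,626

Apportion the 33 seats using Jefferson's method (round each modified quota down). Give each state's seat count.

Gamma 7; Zeta 9; Theta 6; Delta 4; Eta 7

Standard divisor 150483/33 ≈ 4560.091; standard quotas: Gamma 6.921, Zeta 8.987, Theta 5.810, Delta 3.909, Eta 7.374.
Rounding down gives 6, 8, 5, 3, 7 = 29 seats, so the divisor must be adjusted.
With modified divisor 4300: modified quotas Gamma 7.339, Zeta 9.530, Theta 6.161, Delta 4.145, Eta 7.820.
Rounding down: Gamma 7, Zeta 9, Theta 6, Delta 4, Eta 7 (total 33).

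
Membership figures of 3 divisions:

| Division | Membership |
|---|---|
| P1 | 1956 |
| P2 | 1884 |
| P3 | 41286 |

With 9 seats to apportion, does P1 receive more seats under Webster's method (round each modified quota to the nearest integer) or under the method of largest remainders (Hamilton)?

Webster: P1 0, P2 0, P3 9.
Hamilton: P1 1, P2 0, P3 8.
P1 gets 0 under Webster and 1 under Hamilton.

Hamilton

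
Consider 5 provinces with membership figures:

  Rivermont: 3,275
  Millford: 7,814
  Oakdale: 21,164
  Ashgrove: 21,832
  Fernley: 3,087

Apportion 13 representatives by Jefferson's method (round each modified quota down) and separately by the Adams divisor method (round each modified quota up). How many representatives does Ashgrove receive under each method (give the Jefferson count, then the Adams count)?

6 and 5

Jefferson: Rivermont 0, Millford 2, Oakdale 5, Ashgrove 6, Fernley 0.
Adams: Rivermont 1, Millford 2, Oakdale 4, Ashgrove 5, Fernley 1.
Ashgrove gets 6 under Jefferson and 5 under Adams.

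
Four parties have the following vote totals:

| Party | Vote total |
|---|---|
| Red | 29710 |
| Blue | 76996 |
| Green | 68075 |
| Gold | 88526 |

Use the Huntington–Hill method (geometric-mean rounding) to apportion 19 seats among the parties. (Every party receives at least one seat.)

Red=2, Blue=6, Green=5, Gold=6

With divisor 13859: modified quotas Red 2.144, Blue 5.556, Green 4.912, Gold 6.388.
Geometric-mean thresholds: Red √(2·3)=2.449, Blue √(5·6)=5.477, Green √(4·5)=4.472, Gold √(6·7)=6.481.
Each quota rounded against its threshold gives Red 2, Blue 6, Green 5, Gold 6 (total 19).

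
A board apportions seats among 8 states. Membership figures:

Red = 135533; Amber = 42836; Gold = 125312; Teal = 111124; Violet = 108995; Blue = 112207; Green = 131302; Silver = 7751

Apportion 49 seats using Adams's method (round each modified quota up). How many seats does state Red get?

Standard divisor 775060/49 ≈ 15817.551; standard quotas: Red 8.569, Amber 2.708, Gold 7.922, Teal 7.025, Violet 6.891, Blue 7.094, Green 8.301, Silver 0.490.
Rounding up gives 9, 3, 8, 8, 7, 8, 9, 1 = 53 seats, so the divisor must be adjusted.
With modified divisor 17400: modified quotas Red 7.789, Amber 2.462, Gold 7.202, Teal 6.386, Violet 6.264, Blue 6.449, Green 7.546, Silver 0.445.
Rounding up: Red 8, Amber 3, Gold 8, Teal 7, Violet 7, Blue 7, Green 8, Silver 1 (total 49).
Red receives 8.

8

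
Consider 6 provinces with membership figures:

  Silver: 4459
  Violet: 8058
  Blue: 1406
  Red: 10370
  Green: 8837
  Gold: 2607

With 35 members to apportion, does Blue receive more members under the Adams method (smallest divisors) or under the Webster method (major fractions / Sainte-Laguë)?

Adams

Adams: Silver 4, Violet 8, Blue 2, Red 10, Green 8, Gold 3.
Webster: Silver 4, Violet 8, Blue 1, Red 10, Green 9, Gold 3.
Blue gets 2 under Adams and 1 under Webster.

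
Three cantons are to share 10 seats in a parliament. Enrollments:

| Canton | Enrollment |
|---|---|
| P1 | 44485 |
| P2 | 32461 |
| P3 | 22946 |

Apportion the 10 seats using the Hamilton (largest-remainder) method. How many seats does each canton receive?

Standard divisor: 99892 ÷ 10 ≈ 9989.2.
Standard quotas: P1 4.4533, P2 3.2496, P3 2.2971.
Lower quotas: P1 4, P2 3, P3 2 (sum 9, leaving 1 seat).
Remainders in descending order: P1 0.4533, P3 0.2971, P2 0.2496.
Largest remainder: P1 receives the extra seat.

P1=5, P2=3, P3=2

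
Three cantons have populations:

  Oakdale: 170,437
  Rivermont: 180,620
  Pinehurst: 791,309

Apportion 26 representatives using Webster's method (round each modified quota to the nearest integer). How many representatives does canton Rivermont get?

4

Standard divisor 1142366/26 ≈ 43937.154; standard quotas: Oakdale 3.879, Rivermont 4.111, Pinehurst 18.010.
Rounding to the nearest integer gives Oakdale 4, Rivermont 4, Pinehurst 18 — total 26, matching the house size, so no adjustment is needed.
Rivermont receives 4.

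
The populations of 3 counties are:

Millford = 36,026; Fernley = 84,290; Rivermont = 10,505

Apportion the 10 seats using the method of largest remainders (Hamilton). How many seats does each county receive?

The standard divisor is 130821/10 ≈ 13082.1.
Standard quotas: Millford 2.7538, Fernley 6.4432, Rivermont 0.8030.
Lower quotas: Millford 2, Fernley 6, Rivermont 0 (sum 8, leaving 2 seats).
Remainders in descending order: Rivermont 0.8030, Millford 0.7538, Fernley 0.4432.
The surplus seats go to Rivermont, Millford.

Millford 3, Fernley 6, Rivermont 1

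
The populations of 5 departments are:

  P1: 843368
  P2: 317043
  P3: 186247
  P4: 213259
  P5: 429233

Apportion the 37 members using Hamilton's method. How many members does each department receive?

Total 1989150; standard divisor 1989150/37 ≈ 53760.811.
Standard quotas: P1 15.6874, P2 5.8973, P3 3.4644, P4 3.9668, P5 7.9841.
Lower quotas: P1 15, P2 5, P3 3, P4 3, P5 7 (sum 33, leaving 4 seats).
Remainders in descending order: P5 0.9841, P4 0.9668, P2 0.8973, P1 0.6874, P3 0.4644.
Largest remainders: P5, P4, P2, P1 receive the extra seats.

P1=16, P2=6, P3=3, P4=4, P5=8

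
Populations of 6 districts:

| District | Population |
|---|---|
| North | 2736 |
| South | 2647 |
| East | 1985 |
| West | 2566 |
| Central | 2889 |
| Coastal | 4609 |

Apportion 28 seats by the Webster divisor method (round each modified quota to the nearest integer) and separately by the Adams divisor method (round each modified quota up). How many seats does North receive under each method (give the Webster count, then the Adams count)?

Webster: North 4, South 4, East 3, West 4, Central 5, Coastal 8.
Adams: North 5, South 4, East 3, West 4, Central 5, Coastal 7.
North gets 4 under Webster and 5 under Adams.

4 and 5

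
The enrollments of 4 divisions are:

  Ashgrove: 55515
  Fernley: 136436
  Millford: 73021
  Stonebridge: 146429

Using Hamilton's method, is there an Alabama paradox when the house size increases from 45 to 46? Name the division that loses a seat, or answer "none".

none

At 45 seats: Ashgrove 6, Fernley 15, Millford 8, Stonebridge 16.
At 46 seats: Ashgrove 6, Fernley 15, Millford 8, Stonebridge 17.
No division's allocation decreased.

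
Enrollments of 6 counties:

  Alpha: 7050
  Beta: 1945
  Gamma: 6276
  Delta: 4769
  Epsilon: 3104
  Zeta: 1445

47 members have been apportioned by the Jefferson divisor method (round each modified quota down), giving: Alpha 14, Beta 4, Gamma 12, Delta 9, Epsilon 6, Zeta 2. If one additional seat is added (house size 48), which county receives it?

Priority for the next seat is population ÷ (current seats + 1).
Priorities: Alpha 470.000, Beta 389.000, Gamma 482.769, Delta 476.900, Epsilon 443.429, Zeta 481.667.
Highest priority: Gamma.

Gamma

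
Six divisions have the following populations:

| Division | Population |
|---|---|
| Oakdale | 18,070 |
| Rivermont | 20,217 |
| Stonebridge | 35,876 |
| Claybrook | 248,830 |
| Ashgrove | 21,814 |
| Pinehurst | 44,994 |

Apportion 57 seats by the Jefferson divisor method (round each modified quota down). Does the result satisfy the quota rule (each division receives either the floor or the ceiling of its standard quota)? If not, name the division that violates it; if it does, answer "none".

Standard quotas: Oakdale 2.642, Rivermont 2.956, Stonebridge 5.246, Claybrook 36.386, Ashgrove 3.190, Pinehurst 6.579.
Jefferson allocation: Oakdale 2, Rivermont 3, Stonebridge 5, Claybrook 38, Ashgrove 3, Pinehurst 6.
Claybrook has quota 36.386 (lower 36, upper 37) but receives 38 — outside the quota interval.

Claybrook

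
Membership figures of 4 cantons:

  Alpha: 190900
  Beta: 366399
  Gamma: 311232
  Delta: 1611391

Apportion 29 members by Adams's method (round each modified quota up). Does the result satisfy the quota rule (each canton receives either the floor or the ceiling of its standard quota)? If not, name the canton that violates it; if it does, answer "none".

none

Standard quotas: Alpha 2.232, Beta 4.285, Gamma 3.640, Delta 18.843.
Adams allocation: Alpha 3, Beta 4, Gamma 4, Delta 18.
Every allocation lies between the lower and upper quota.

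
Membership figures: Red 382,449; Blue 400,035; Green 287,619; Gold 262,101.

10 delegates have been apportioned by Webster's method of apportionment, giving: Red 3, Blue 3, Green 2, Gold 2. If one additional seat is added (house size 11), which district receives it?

Priority for the next seat is population ÷ (current seats + 0.5).
Priorities: Red 109271.143, Blue 114295.714, Green 115047.600, Gold 104840.400.
Highest priority: Green.

Green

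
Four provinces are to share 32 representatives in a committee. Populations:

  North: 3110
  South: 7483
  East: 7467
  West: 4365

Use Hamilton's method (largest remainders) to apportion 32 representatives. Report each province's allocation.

North 4, South 11, East 11, West 6

The standard divisor is 22425/32 ≈ 700.781.
Standard quotas: North 4.4379, South 10.6781, East 10.6553, West 6.2288.
Lower quotas: North 4, South 10, East 10, West 6 (sum 30, leaving 2 seats).
Remainders in descending order: South 0.6781, East 0.6553, North 0.4379, West 0.2288.
Largest remainders: South, East receive the extra seats.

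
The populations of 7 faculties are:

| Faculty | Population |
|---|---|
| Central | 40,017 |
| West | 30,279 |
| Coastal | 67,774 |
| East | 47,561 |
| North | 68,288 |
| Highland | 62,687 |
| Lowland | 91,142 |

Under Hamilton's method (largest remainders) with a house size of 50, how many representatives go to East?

6

Standard divisor: 407748 ÷ 50 ≈ 8154.96.
Standard quotas: Central 4.9071, West 3.7130, Coastal 8.3108, East 5.8322, North 8.3738, Highland 7.6870, Lowland 11.1763.
Lower quotas: Central 4, West 3, Coastal 8, East 5, North 8, Highland 7, Lowland 11 (sum 46, leaving 4 seats).
Remainders in descending order: Central 0.9071, East 0.8322, West 0.7130, Highland 0.6870, North 0.3738, Coastal 0.3108, Lowland 0.1763.
Largest remainders: Central, East, West, Highland receive the extra seats.
East receives 6.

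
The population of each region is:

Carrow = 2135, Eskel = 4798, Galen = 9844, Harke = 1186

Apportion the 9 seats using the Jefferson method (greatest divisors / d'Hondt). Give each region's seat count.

Carrow 1, Eskel 2, Galen 6, Harke 0

Standard divisor 17963/9 ≈ 1995.889; standard quotas: Carrow 1.070, Eskel 2.404, Galen 4.932, Harke 0.594.
Rounding down gives 1, 2, 4, 0 = 7 seats, so the divisor must be adjusted.
With modified divisor 1620: modified quotas Carrow 1.318, Eskel 2.962, Galen 6.077, Harke 0.732.
Rounding down: Carrow 1, Eskel 2, Galen 6, Harke 0 (total 9).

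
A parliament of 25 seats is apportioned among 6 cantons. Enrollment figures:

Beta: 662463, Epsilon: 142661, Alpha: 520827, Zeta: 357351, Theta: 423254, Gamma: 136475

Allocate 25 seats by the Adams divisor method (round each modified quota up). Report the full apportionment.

Beta: 7; Epsilon: 2; Alpha: 5; Zeta: 4; Theta: 5; Gamma: 2

Standard divisor 2243031/25 ≈ 89721.24; standard quotas: Beta 7.384, Epsilon 1.590, Alpha 5.805, Zeta 3.983, Theta 4.717, Gamma 1.521.
Rounding up gives 8, 2, 6, 4, 5, 2 = 27 seats, so the divisor must be adjusted.
With modified divisor 105000: modified quotas Beta 6.309, Epsilon 1.359, Alpha 4.960, Zeta 3.403, Theta 4.031, Gamma 1.300.
Rounding up: Beta 7, Epsilon 2, Alpha 5, Zeta 4, Theta 5, Gamma 2 (total 25).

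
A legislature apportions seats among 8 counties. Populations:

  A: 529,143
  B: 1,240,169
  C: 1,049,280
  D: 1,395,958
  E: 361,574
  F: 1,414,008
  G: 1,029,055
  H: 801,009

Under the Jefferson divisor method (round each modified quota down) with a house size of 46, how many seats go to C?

6

Standard divisor 7820196/46 ≈ 170004.261; standard quotas: A 3.113, B 7.295, C 6.172, D 8.211, E 2.127, F 8.317, G 6.053, H 4.712.
Rounding down gives 3, 7, 6, 8, 2, 8, 6, 4 = 44 seats, so the divisor must be adjusted.
With modified divisor 156100: modified quotas A 3.390, B 7.945, C 6.722, D 8.943, E 2.316, F 9.058, G 6.592, H 5.131.
Rounding down: A 3, B 7, C 6, D 8, E 2, F 9, G 6, H 5 (total 46).
C receives 6.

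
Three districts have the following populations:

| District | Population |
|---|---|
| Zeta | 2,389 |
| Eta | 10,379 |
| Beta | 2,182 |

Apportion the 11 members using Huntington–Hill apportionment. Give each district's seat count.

With divisor 1465: modified quotas Zeta 1.631, Eta 7.085, Beta 1.489.
Geometric-mean thresholds: Zeta √(1·2)=1.414, Eta √(7·8)=7.483, Beta √(1·2)=1.414.
Each quota rounded against its threshold gives Zeta 2, Eta 7, Beta 2 (total 11).

Zeta: 2, Eta: 7, Beta: 2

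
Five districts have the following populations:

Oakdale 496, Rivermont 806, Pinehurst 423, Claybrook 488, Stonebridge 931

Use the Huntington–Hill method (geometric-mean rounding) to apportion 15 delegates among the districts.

With divisor 205: modified quotas Oakdale 2.420, Rivermont 3.932, Pinehurst 2.063, Claybrook 2.380, Stonebridge 4.541.
Geometric-mean thresholds: Oakdale √(2·3)=2.449, Rivermont √(3·4)=3.464, Pinehurst √(2·3)=2.449, Claybrook √(2·3)=2.449, Stonebridge √(4·5)=4.472.
Each quota rounded against its threshold gives Oakdale 2, Rivermont 4, Pinehurst 2, Claybrook 2, Stonebridge 5 (total 15).

Oakdale 2, Rivermont 4, Pinehurst 2, Claybrook 2, Stonebridge 5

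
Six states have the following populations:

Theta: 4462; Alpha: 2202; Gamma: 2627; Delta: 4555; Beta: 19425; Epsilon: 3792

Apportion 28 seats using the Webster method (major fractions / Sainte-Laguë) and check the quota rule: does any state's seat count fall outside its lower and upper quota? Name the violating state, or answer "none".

Standard quotas: Theta 3.371, Alpha 1.664, Gamma 1.985, Delta 3.441, Beta 14.675, Epsilon 2.865.
Webster allocation: Theta 3, Alpha 2, Gamma 2, Delta 3, Beta 15, Epsilon 3.
Every allocation lies between the lower and upper quota.

none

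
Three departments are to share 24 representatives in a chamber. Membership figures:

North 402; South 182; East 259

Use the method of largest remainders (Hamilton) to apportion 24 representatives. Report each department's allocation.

North: 12, South: 5, East: 7

The standard divisor is 843/24 ≈ 35.125.
Standard quotas: North 11.445, South 5.181, East 7.374.
Lower quotas: North 11, South 5, East 7 (sum 23, leaving 1 seat).
Remainders in descending order: North 0.445, East 0.374, South 0.181.
The surplus seat goes to North.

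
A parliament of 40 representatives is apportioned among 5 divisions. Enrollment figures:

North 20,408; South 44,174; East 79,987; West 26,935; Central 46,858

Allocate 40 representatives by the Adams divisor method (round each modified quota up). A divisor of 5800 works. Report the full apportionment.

With modified divisor 5800: modified quotas North 3.519, South 7.616, East 13.791, West 4.644, Central 8.079.
Rounding up: North 4, South 8, East 14, West 5, Central 9 (total 40).

North 4, South 8, East 14, West 5, Central 9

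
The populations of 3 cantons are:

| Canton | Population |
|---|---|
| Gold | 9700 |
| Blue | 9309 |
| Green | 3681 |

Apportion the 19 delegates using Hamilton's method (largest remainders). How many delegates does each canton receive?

Gold 8; Blue 8; Green 3

The standard divisor is 22690/19 ≈ 1194.211.
Standard quotas: Gold 8.1225, Blue 7.7951, Green 3.0824.
Lower quotas: Gold 8, Blue 7, Green 3 (sum 18, leaving 1 seat).
Remainders in descending order: Blue 0.7951, Gold 0.1225, Green 0.0824.
The surplus seat goes to Blue.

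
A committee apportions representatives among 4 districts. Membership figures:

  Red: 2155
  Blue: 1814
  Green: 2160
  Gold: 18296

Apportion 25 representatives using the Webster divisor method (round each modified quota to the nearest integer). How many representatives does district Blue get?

Standard divisor 24425/25 ≈ 977; standard quotas: Red 2.206, Blue 1.857, Green 2.211, Gold 18.727.
Rounding to the nearest integer gives Red 2, Blue 2, Green 2, Gold 19 — total 25, matching the house size, so no adjustment is needed.
Blue receives 2.

2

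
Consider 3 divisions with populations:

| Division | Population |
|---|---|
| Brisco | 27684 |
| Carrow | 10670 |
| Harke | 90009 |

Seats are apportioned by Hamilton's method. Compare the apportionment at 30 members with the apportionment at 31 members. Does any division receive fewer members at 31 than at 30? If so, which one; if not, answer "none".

Carrow

At 30 seats: Brisco 6, Carrow 3, Harke 21.
At 31 seats: Brisco 7, Carrow 2, Harke 22.
Carrow drops from 3 to 2.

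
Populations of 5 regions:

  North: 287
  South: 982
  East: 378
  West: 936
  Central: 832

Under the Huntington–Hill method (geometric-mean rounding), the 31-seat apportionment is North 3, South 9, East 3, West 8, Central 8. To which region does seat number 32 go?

West

Priority for the next seat is population ÷ (√(s·(s+1))).
Priorities: North 82.850, South 103.512, East 109.119, West 110.309, Central 98.052.
Highest priority: West.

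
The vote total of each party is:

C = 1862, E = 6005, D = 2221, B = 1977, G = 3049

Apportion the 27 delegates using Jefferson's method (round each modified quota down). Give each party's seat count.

C 3, E 11, D 4, B 3, G 6

Standard divisor 15114/27 ≈ 559.778; standard quotas: C 3.326, E 10.727, D 3.968, B 3.532, G 5.447.
Rounding down gives 3, 10, 3, 3, 5 = 24 seats, so the divisor must be adjusted.
With modified divisor 504: modified quotas C 3.694, E 11.915, D 4.407, B 3.923, G 6.050.
Rounding down: C 3, E 11, D 4, B 3, G 6 (total 27).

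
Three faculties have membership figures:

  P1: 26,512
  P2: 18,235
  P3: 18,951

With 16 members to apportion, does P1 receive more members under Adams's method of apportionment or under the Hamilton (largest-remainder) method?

Hamilton

Adams: P1 6, P2 5, P3 5.
Hamilton: P1 7, P2 4, P3 5.
P1 gets 6 under Adams and 7 under Hamilton.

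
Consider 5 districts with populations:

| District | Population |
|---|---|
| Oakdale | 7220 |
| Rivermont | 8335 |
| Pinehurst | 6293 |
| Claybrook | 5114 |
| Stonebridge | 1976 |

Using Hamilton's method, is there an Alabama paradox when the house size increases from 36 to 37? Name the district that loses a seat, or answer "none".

At 36 seats: Oakdale 9, Rivermont 10, Pinehurst 8, Claybrook 6, Stonebridge 3.
At 37 seats: Oakdale 9, Rivermont 11, Pinehurst 8, Claybrook 7, Stonebridge 2.
Stonebridge drops from 3 to 2.

Stonebridge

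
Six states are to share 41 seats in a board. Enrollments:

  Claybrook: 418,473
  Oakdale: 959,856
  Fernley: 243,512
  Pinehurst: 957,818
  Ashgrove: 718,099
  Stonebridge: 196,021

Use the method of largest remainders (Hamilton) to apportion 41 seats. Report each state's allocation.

Claybrook=5; Oakdale=11; Fernley=3; Pinehurst=11; Ashgrove=9; Stonebridge=2

Standard divisor: 3493779 ÷ 41 ≈ 85214.122.
Standard quotas: Claybrook 4.9108, Oakdale 11.2640, Fernley 2.8576, Pinehurst 11.2401, Ashgrove 8.4270, Stonebridge 2.3003.
Lower quotas: Claybrook 4, Oakdale 11, Fernley 2, Pinehurst 11, Ashgrove 8, Stonebridge 2 (sum 38, leaving 3 seats).
Remainders in descending order: Claybrook 0.9108, Fernley 0.8576, Ashgrove 0.4270, Stonebridge 0.3003, Oakdale 0.2640, Pinehurst 0.2401.
Largest remainders: Claybrook, Fernley, Ashgrove receive the extra seats.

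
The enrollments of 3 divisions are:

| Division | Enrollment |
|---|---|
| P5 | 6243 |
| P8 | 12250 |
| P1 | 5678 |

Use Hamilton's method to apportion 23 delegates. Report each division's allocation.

P5 6, P8 12, P1 5

The standard divisor is 24171/23 ≈ 1050.913.
Standard quotas: P5 5.9405, P8 11.6565, P1 5.4029.
Lower quotas: P5 5, P8 11, P1 5 (sum 21, leaving 2 seats).
Remainders in descending order: P5 0.9405, P8 0.6565, P1 0.4029.
The surplus seats go to P5, P8.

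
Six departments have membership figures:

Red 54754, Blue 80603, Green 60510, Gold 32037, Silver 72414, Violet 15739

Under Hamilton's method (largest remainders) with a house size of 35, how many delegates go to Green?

The standard divisor is 316057/35 ≈ 9030.2.
Standard quotas: Red 6.0634, Blue 8.9259, Green 6.7008, Gold 3.5478, Silver 8.0191, Violet 1.7429.
Lower quotas: Red 6, Blue 8, Green 6, Gold 3, Silver 8, Violet 1 (sum 32, leaving 3 seats).
Remainders in descending order: Blue 0.9259, Violet 0.7429, Green 0.7008, Gold 0.5478, Red 0.0634, Silver 0.0191.
The surplus seats go to Blue, Violet, Green.
Green receives 7.

7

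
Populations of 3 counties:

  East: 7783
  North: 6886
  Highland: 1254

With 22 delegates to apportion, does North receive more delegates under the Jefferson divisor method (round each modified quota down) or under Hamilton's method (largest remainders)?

Jefferson

Jefferson: East 11, North 10, Highland 1.
Hamilton: East 11, North 9, Highland 2.
North gets 10 under Jefferson and 9 under Hamilton.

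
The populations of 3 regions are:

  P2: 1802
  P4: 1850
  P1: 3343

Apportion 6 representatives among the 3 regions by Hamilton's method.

Total 6995; standard divisor 6995/6 ≈ 1165.833.
Standard quotas: P2 1.546, P4 1.587, P1 2.867.
Lower quotas: P2 1, P4 1, P1 2 (sum 4, leaving 2 seats).
Remainders in descending order: P1 0.867, P4 0.587, P2 0.546.
Largest remainders: P1, P4 receive the extra seats.

P2 1, P4 2, P1 3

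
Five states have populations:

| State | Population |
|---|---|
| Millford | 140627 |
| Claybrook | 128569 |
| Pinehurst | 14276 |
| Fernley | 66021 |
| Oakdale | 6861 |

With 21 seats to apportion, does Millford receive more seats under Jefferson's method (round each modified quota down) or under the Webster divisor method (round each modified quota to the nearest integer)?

Jefferson: Millford 9, Claybrook 8, Pinehurst 0, Fernley 4, Oakdale 0.
Webster: Millford 8, Claybrook 8, Pinehurst 1, Fernley 4, Oakdale 0.
Millford gets 9 under Jefferson and 8 under Webster.

Jefferson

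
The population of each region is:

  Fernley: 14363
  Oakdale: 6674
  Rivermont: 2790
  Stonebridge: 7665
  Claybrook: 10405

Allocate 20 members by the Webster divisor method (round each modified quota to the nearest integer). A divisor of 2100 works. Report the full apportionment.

Fernley 7, Oakdale 3, Rivermont 1, Stonebridge 4, Claybrook 5

With modified divisor 2100: modified quotas Fernley 6.840, Oakdale 3.178, Rivermont 1.329, Stonebridge 3.650, Claybrook 4.955.
Rounding to the nearest integer: Fernley 7, Oakdale 3, Rivermont 1, Stonebridge 4, Claybrook 5 (total 20).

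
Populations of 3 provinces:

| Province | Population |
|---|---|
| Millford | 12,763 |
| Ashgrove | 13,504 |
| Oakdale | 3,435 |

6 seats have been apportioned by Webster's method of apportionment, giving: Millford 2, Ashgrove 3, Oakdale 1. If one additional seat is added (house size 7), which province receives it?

Priority for the next seat is population ÷ (current seats + 0.5).
Priorities: Millford 5105.200, Ashgrove 3858.286, Oakdale 2290.000.
Highest priority: Millford.

Millford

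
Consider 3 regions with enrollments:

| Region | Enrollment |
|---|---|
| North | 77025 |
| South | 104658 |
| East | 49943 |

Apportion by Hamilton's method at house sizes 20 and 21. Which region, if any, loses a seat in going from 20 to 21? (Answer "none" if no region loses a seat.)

At 20 seats: North 7, South 9, East 4.
At 21 seats: North 7, South 9, East 5.
No region's allocation decreased.

none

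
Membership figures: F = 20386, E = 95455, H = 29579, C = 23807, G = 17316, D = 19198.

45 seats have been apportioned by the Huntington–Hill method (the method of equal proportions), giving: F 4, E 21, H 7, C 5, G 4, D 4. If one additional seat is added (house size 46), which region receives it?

Priority for the next seat is population ÷ (√(s·(s+1))).
Priorities: F 4558.448, E 4440.969, H 3952.660, C 4346.544, G 3871.975, D 4292.803.
Highest priority: F.

F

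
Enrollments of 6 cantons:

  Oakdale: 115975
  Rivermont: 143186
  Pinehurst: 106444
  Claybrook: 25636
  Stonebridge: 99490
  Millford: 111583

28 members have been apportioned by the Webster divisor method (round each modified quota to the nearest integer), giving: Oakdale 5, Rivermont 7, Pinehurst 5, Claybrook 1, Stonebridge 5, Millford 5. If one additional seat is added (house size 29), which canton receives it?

Priority for the next seat is population ÷ (current seats + 0.5).
Priorities: Oakdale 21086.364, Rivermont 19091.467, Pinehurst 19353.455, Claybrook 17090.667, Stonebridge 18089.091, Millford 20287.818.
Highest priority: Oakdale.

Oakdale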